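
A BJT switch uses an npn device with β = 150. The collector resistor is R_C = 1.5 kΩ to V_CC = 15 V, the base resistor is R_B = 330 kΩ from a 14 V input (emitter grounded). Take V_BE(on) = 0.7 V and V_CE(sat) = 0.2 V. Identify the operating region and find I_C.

active; I_C ≈ 6 mA

Assume active. Base-emitter loop: I_B = (V_BB − V_BE)/R_B = (14 − 0.7)/330 = 0.0403 mA.
I_C = β·I_B = 150×0.0403 = 6.05 mA.
V_CE = V_CC − I_C·R_C = 15 − 6.05×1.5 = 5.93 V > V_CE(sat), so the active-region assumption holds.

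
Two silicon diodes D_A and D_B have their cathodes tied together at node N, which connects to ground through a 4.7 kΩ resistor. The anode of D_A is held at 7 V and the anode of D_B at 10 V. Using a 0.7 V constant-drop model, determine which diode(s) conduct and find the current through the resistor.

Assume both conduct. Then node N would need to be at both 7−0.7 = 6.3 V and 10−0.7 = 9.3 V, which is impossible.
Assume only D_B conducts: V_N = 10 − 0.7 = 9.3 V, so I_R = 9.3/4.7 = 1.98 mA.
Check D_A: its anode-to-cathode voltage is 7 − 9.3 = -2.3 V < 0.7 V, so it is off. The assumption is consistent.

Only D_B conducts; I_R ≈ 2 mA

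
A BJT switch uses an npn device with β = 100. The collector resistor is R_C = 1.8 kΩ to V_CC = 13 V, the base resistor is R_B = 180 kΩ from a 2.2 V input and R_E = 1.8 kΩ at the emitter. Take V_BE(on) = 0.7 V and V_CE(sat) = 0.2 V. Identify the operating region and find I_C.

active; I_C ≈ 0.41 mA

Assume active. Base-emitter loop: I_B = (V_BB − V_BE)/(R_B + (β+1)R_E) = (2.2 − 0.7)/(180 + 101×1.8) = 0.00415 mA.
I_C = β·I_B = 100×0.00415 = 0.415 mA.
V_CE = V_CC − I_C·R_C − I_E·R_E = 13 − 0.415×1.8 − 0.419×1.8 = 11.5 V > V_CE(sat), so the active-region assumption holds.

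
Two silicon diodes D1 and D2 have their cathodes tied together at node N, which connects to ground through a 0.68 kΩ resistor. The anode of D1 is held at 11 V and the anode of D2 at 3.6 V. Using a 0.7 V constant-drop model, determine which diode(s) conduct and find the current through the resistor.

Assume both conduct. Then node N would need to be at both 11−0.7 = 10.3 V and 3.6−0.7 = 2.9 V, which is impossible.
Assume only D1 conducts: V_N = 11 − 0.7 = 10.3 V, so I_R = 10.3/0.68 = 15.1 mA.
Check D2: its anode-to-cathode voltage is 3.6 − 10.3 = -6.7 V < 0.7 V, so it is off. The assumption is consistent.

Only D1 conducts; I_R ≈ 15 mA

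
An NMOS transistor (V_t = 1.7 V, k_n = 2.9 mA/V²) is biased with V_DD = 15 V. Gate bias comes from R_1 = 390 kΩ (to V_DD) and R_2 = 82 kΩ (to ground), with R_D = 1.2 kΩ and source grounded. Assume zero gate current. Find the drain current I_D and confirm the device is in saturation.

V_G = V_DD·R_2/(R_1+R_2) = 15×82/472 = 2.61 V. With the source grounded, V_GS = V_G = 2.61 V.
Assume saturation: I_D = (k_n/2)(V_GS − V_t)² = (2.9/2)×(2.61 − 1.7)² = 1.45×0.906² = 1.19 mA.
V_DS = V_DD − I_D·R_D = 15 − 1.19×1.2 = 13.6 V.
Saturation requires V_DS ≥ V_GS − V_t = 0.906 V; 13.6 ≥ 0.906 ✓.

I_D ≈ 1.2 mA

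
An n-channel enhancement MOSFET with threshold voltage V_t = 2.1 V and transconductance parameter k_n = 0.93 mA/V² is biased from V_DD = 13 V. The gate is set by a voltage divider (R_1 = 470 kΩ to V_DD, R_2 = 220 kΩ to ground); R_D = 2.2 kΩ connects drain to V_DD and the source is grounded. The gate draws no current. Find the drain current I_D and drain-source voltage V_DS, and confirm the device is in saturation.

I_D ≈ 1.9 mA, V_DS ≈ 8.7 V

V_G = V_DD·R_2/(R_1+R_2) = 13×220/690 = 4.14 V. With the source grounded, V_GS = V_G = 4.14 V.
Assume saturation: I_D = (k_n/2)(V_GS − V_t)² = (0.93/2)×(4.14 − 2.1)² = 0.465×2.04² = 1.94 mA.
V_DS = V_DD − I_D·R_D = 13 − 1.94×2.2 = 8.72 V.
Saturation requires V_DS ≥ V_GS − V_t = 2.04 V; 8.72 ≥ 2.04 ✓.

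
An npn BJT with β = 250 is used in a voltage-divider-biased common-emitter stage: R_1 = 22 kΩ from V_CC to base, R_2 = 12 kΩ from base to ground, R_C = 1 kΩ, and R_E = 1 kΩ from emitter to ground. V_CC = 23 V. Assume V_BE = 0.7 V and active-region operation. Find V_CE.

Thevenize the base divider: V_Th = V_CC·R_2/(R_1+R_2) = 23×12/34 = 8.12 V, R_Th = R_1‖R_2 = 7.76 kΩ.
Base-emitter loop: V_Th = I_B·R_Th + V_BE + (β+1)I_B·R_E, so I_B = (8.12 − 0.7) / (7.76 + 251×1) = 0.0287 mA.
I_C = β·I_B = 250×0.0287 = 7.17 mA, and I_E = (β+1)I_B = 7.2 mA.
V_CE = V_CC − I_C·R_C − I_E·R_E = 23 − 7.17×1 − 7.2×1 = 8.64 V.
V_CE = 8.64 V > 0.2 V confirms active-region operation.

V_CE ≈ 8.6 V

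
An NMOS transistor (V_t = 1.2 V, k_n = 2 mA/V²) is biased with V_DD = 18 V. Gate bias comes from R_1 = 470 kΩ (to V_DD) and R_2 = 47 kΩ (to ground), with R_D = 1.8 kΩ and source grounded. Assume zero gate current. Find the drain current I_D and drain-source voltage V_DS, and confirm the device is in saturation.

I_D ≈ 0.19 mA, V_DS ≈ 18 V

V_G = V_DD·R_2/(R_1+R_2) = 18×47/517 = 1.64 V. With the source grounded, V_GS = V_G = 1.64 V.
Assume saturation: I_D = (k_n/2)(V_GS − V_t)² = (2/2)×(1.64 − 1.2)² = 1×0.436² = 0.19 mA.
V_DS = V_DD − I_D·R_D = 18 − 0.19×1.8 = 17.7 V.
Saturation requires V_DS ≥ V_GS − V_t = 0.436 V; 17.7 ≥ 0.436 ✓.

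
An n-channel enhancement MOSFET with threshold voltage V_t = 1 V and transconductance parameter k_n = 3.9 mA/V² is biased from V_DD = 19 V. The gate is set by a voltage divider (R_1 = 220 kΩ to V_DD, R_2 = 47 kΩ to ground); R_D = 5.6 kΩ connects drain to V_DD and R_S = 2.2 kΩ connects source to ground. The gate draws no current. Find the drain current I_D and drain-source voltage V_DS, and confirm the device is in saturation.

I_D ≈ 0.78 mA, V_DS ≈ 13 V

V_G = V_DD·R_2/(R_1+R_2) = 19×47/267 = 3.34 V.
Assume saturation: I_D = (k_n/2)(V_GS − V_t)² with V_GS = V_G − I_D·R_S = 3.34 − 2.2·I_D.
Substituting gives 9.44·I_D² − 21.1·I_D + 10.7 = 0, with roots I_D = 0.779 or 1.46 mA.
The root I_D = 1.46 mA gives V_GS = 0.135 V ≤ V_t, so take I_D = 0.779 mA.
Then V_GS = 1.63 V and V_DS = V_DD − I_D(R_D+R_S) = 19 − 0.779×7.8 = 12.9 V.
Saturation requires V_DS ≥ V_GS − V_t = 0.632 V; 12.9 ≥ 0.632 ✓.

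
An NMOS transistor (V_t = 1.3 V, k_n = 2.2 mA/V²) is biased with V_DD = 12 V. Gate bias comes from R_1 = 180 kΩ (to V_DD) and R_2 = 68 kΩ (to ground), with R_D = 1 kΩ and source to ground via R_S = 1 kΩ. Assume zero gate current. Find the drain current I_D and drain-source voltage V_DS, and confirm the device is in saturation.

V_G = V_DD·R_2/(R_1+R_2) = 12×68/248 = 3.29 V.
Assume saturation: I_D = (k_n/2)(V_GS − V_t)² with V_GS = V_G − I_D·R_S = 3.29 − 1·I_D.
Substituting gives 1.1·I_D² − 5.38·I_D + 4.36 = 0, with roots I_D = 1.03 or 3.86 mA.
The root I_D = 3.86 mA gives V_GS = -0.574 V ≤ V_t, so take I_D = 1.03 mA.
Then V_GS = 2.27 V and V_DS = V_DD − I_D(R_D+R_S) = 12 − 1.03×2 = 9.95 V.
Saturation requires V_DS ≥ V_GS − V_t = 0.965 V; 9.95 ≥ 0.965 ✓.

I_D ≈ 1 mA, V_DS ≈ 9.9 V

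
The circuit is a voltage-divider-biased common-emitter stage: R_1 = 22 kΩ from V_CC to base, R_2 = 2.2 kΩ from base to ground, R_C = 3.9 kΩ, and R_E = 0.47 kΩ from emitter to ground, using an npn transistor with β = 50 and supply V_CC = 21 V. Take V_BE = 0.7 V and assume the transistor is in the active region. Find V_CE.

Thevenize the base divider: V_Th = V_CC·R_2/(R_1+R_2) = 21×2.2/24.2 = 1.91 V, R_Th = R_1‖R_2 = 2 kΩ.
Base-emitter loop: V_Th = I_B·R_Th + V_BE + (β+1)I_B·R_E, so I_B = (1.91 − 0.7) / (2 + 51×0.47) = 0.0466 mA.
I_C = β·I_B = 50×0.0466 = 2.33 mA, and I_E = (β+1)I_B = 2.37 mA.
V_CE = V_CC − I_C·R_C − I_E·R_E = 21 − 2.33×3.9 − 2.37×0.47 = 10.8 V.
V_CE = 10.8 V > 0.2 V confirms active-region operation.

V_CE ≈ 11 V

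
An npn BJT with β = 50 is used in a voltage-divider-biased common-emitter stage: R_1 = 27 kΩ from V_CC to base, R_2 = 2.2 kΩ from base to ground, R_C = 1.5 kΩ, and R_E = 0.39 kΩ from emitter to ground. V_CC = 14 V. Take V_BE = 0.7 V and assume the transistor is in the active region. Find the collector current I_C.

I_C ≈ 0.81 mA

Thevenize the base divider: V_Th = V_CC·R_2/(R_1+R_2) = 14×2.2/29.2 = 1.05 V, R_Th = R_1‖R_2 = 2.03 kΩ.
Base-emitter loop: V_Th = I_B·R_Th + V_BE + (β+1)I_B·R_E, so I_B = (1.05 − 0.7) / (2.03 + 51×0.39) = 0.0162 mA.
I_C = β·I_B = 50×0.0162 = 0.809 mA, and I_E = (β+1)I_B = 0.825 mA.
V_CE = V_CC − I_C·R_C − I_E·R_E = 14 − 0.809×1.5 − 0.825×0.39 = 12.5 V.
V_CE = 12.5 V > 0.2 V confirms active-region operation.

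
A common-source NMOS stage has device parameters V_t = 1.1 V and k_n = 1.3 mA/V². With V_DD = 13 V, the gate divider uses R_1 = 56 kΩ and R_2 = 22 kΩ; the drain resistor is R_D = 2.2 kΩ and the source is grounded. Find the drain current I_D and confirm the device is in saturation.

I_D ≈ 4.3 mA

V_G = V_DD·R_2/(R_1+R_2) = 13×22/78 = 3.67 V. With the source grounded, V_GS = V_G = 3.67 V.
Assume saturation: I_D = (k_n/2)(V_GS − V_t)² = (1.3/2)×(3.67 − 1.1)² = 0.65×2.57² = 4.28 mA.
V_DS = V_DD − I_D·R_D = 13 − 4.28×2.2 = 3.58 V.
Saturation requires V_DS ≥ V_GS − V_t = 2.57 V; 3.58 ≥ 2.57 ✓.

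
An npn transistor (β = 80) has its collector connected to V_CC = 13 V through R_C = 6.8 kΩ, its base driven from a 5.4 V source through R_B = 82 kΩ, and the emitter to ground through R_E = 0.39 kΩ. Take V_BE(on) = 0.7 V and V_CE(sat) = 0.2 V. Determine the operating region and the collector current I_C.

Assume active: I_B = (5.4 − 0.7)/(82 + 81×0.39) = 0.0414 mA, I_C = β·I_B = 3.31 mA.
Then V_CE = 13 − 3.31×6.8 − 3.35×0.39 = -10.8 V < 0.2 V — the active assumption fails.
Re-solve with V_CE = 0.2 V. KCL at the emitter: V_E/R_E = (V_BB−0.7−V_E)/R_B + (V_CC−0.2−V_E)/R_C, giving V_E = 0.712 V.
I_C = (V_CC − 0.2 − V_E)/R_C = (12.8 − 0.712)/6.8 = 1.78 mA.
Check: I_B = (4.7 − 0.712)/82 = 0.0486 mA, and β·I_B = 3.89 mA > I_C, confirming saturation.

saturation; I_C ≈ 1.8 mA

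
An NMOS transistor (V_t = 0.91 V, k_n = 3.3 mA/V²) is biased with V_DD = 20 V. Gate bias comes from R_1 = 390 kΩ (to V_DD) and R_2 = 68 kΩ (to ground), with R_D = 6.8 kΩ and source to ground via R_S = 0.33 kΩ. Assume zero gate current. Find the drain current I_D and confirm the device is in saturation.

I_D ≈ 2.5 mA

V_G = V_DD·R_2/(R_1+R_2) = 20×68/458 = 2.97 V.
Assume saturation: I_D = (k_n/2)(V_GS − V_t)² with V_GS = V_G − I_D·R_S = 2.97 − 0.33·I_D.
Substituting gives 0.18·I_D² − 3.24·I_D + 7 = 0, with roots I_D = 2.51 or 15.5 mA.
The root I_D = 15.5 mA gives V_GS = -2.16 V ≤ V_t, so take I_D = 2.51 mA.
Then V_GS = 2.14 V and V_DS = V_DD − I_D(R_D+R_S) = 20 − 2.51×7.13 = 2.13 V.
Saturation requires V_DS ≥ V_GS − V_t = 1.23 V; 2.13 ≥ 1.23 ✓.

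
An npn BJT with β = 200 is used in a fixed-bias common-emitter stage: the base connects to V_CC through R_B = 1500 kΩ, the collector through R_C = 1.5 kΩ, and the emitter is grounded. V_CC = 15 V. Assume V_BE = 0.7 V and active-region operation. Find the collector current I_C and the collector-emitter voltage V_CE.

Base loop: V_CC = I_B·R_B + V_BE, so I_B = (15 − 0.7)/1500 kΩ = 0.00953 mA.
In the active region I_C = β·I_B = 200 × 0.00953 = 1.91 mA.
Collector loop: V_CE = V_CC − I_C·R_C = 15 − 1.91×1.5 = 12.1 V.
Since V_CE = 12.1 V > V_CE(sat) ≈ 0.2 V, the transistor is in the active region as assumed.

I_C ≈ 1.9 mA, V_CE ≈ 12 V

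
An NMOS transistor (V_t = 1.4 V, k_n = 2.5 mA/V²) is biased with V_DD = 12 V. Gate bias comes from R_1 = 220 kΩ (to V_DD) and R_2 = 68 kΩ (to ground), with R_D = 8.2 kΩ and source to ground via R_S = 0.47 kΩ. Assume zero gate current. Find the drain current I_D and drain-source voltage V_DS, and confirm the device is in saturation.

V_G = V_DD·R_2/(R_1+R_2) = 12×68/288 = 2.83 V.
Assume saturation: I_D = (k_n/2)(V_GS − V_t)² with V_GS = V_G − I_D·R_S = 2.83 − 0.47·I_D.
Substituting gives 0.276·I_D² − 2.68·I_D + 2.57 = 0, with roots I_D = 1.08 or 8.65 mA.
The root I_D = 8.65 mA gives V_GS = -1.23 V ≤ V_t, so take I_D = 1.08 mA.
Then V_GS = 2.33 V and V_DS = V_DD − I_D(R_D+R_S) = 12 − 1.08×8.67 = 2.67 V.
Saturation requires V_DS ≥ V_GS − V_t = 0.928 V; 2.67 ≥ 0.928 ✓.

I_D ≈ 1.1 mA, V_DS ≈ 2.7 V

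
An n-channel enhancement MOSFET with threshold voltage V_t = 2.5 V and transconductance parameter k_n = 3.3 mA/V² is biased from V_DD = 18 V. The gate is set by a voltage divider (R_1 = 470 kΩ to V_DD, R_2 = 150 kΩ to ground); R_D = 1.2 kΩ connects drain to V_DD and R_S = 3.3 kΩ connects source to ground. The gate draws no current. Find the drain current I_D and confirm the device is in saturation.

V_G = V_DD·R_2/(R_1+R_2) = 18×150/620 = 4.35 V.
Assume saturation: I_D = (k_n/2)(V_GS − V_t)² with V_GS = V_G − I_D·R_S = 4.35 − 3.3·I_D.
Substituting gives 18·I_D² − 21.2·I_D + 5.68 = 0, with roots I_D = 0.411 or 0.769 mA.
The root I_D = 0.769 mA gives V_GS = 1.82 V ≤ V_t, so take I_D = 0.411 mA.
Then V_GS = 3 V and V_DS = V_DD − I_D(R_D+R_S) = 18 − 0.411×4.5 = 16.2 V.
Saturation requires V_DS ≥ V_GS − V_t = 0.499 V; 16.2 ≥ 0.499 ✓.

I_D ≈ 0.41 mA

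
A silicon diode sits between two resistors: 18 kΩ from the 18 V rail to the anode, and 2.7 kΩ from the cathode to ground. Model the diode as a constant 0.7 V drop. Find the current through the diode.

I ≈ 0.84 mA

The two resistors are in series with the diode, so KVL gives 18 = I·18 + 0.7 + I·2.7.
I = (18 − 0.7) / (18 + 2.7) kΩ = 17.3 / 20.7 = 0.836 mA.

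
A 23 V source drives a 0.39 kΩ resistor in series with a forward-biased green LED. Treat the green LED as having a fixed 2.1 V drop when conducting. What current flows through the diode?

KVL around the loop: 23 = V_D + I·R = 2.1 + I × 0.39 kΩ.
So I = (23 − 2.1) / 0.39 kΩ = 20.9 / 0.39 = 53.6 mA.

I ≈ 54 mA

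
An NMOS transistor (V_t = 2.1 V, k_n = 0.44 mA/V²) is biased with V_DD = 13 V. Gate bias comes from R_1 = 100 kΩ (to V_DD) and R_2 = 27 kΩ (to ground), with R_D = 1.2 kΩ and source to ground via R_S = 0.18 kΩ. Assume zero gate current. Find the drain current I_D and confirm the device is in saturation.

V_G = V_DD·R_2/(R_1+R_2) = 13×27/127 = 2.76 V.
Assume saturation: I_D = (k_n/2)(V_GS − V_t)² with V_GS = V_G − I_D·R_S = 2.76 − 0.18·I_D.
Substituting gives 0.00713·I_D² − 1.05·I_D + 0.0969 = 0, with roots I_D = 0.0921 or 148 mA.
The root I_D = 148 mA gives V_GS = -23.8 V ≤ V_t, so take I_D = 0.0921 mA.
Then V_GS = 2.75 V and V_DS = V_DD − I_D(R_D+R_S) = 13 − 0.0921×1.38 = 12.9 V.
Saturation requires V_DS ≥ V_GS − V_t = 0.647 V; 12.9 ≥ 0.647 ✓.

I_D ≈ 0.092 mA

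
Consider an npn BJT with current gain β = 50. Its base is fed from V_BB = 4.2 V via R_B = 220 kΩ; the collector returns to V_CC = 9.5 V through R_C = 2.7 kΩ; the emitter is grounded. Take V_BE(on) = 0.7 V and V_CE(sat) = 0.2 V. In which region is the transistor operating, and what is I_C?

Assume active. Base-emitter loop: I_B = (V_BB − V_BE)/R_B = (4.2 − 0.7)/220 = 0.0159 mA.
I_C = β·I_B = 50×0.0159 = 0.795 mA.
V_CE = V_CC − I_C·R_C = 9.5 − 0.795×2.7 = 7.35 V > V_CE(sat), so the active-region assumption holds.

active; I_C ≈ 0.8 mA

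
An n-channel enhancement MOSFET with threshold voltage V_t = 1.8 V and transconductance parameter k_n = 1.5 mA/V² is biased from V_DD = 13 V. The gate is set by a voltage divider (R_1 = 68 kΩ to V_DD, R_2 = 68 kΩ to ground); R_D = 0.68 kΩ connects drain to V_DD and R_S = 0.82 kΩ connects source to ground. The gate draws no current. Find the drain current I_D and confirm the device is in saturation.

V_G = V_DD·R_2/(R_1+R_2) = 13×68/136 = 6.5 V.
Assume saturation: I_D = (k_n/2)(V_GS − V_t)² with V_GS = V_G − I_D·R_S = 6.5 − 0.82·I_D.
Substituting gives 0.504·I_D² − 6.78·I_D + 16.6 = 0, with roots I_D = 3.21 or 10.2 mA.
The root I_D = 10.2 mA gives V_GS = -1.89 V ≤ V_t, so take I_D = 3.21 mA.
Then V_GS = 3.87 V and V_DS = V_DD − I_D(R_D+R_S) = 13 − 3.21×1.5 = 8.19 V.
Saturation requires V_DS ≥ V_GS − V_t = 2.07 V; 8.19 ≥ 2.07 ✓.

I_D ≈ 3.2 mA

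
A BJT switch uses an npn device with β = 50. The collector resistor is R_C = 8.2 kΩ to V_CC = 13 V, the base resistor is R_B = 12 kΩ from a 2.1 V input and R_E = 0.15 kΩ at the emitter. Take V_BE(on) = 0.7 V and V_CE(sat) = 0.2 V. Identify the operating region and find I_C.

Assume active: I_B = (2.1 − 0.7)/(12 + 51×0.15) = 0.0712 mA, I_C = β·I_B = 3.56 mA.
Then V_CE = 13 − 3.56×8.2 − 3.63×0.15 = -16.8 V < 0.2 V — the active assumption fails.
Re-solve with V_CE = 0.2 V. KCL at the emitter: V_E/R_E = (V_BB−0.7−V_E)/R_B + (V_CC−0.2−V_E)/R_C, giving V_E = 0.244 V.
I_C = (V_CC − 0.2 − V_E)/R_C = (12.8 − 0.244)/8.2 = 1.53 mA.
Check: I_B = (1.4 − 0.244)/12 = 0.0963 mA, and β·I_B = 4.82 mA > I_C, confirming saturation.

saturation; I_C ≈ 1.5 mA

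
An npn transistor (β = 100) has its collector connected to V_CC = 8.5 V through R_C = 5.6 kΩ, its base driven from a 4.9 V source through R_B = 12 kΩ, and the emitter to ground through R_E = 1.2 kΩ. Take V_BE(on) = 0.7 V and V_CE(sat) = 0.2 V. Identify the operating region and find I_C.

Assume active: I_B = (4.9 − 0.7)/(12 + 101×1.2) = 0.0315 mA, I_C = β·I_B = 3.15 mA.
Then V_CE = 8.5 − 3.15×5.6 − 3.18×1.2 = -13 V < 0.2 V — the active assumption fails.
Re-solve with V_CE = 0.2 V. KCL at the emitter: V_E/R_E = (V_BB−0.7−V_E)/R_B + (V_CC−0.2−V_E)/R_C, giving V_E = 1.67 V.
I_C = (V_CC − 0.2 − V_E)/R_C = (8.3 − 1.67)/5.6 = 1.18 mA.
Check: I_B = (4.2 − 1.67)/12 = 0.211 mA, and β·I_B = 21.1 mA > I_C, confirming saturation.

saturation; I_C ≈ 1.2 mA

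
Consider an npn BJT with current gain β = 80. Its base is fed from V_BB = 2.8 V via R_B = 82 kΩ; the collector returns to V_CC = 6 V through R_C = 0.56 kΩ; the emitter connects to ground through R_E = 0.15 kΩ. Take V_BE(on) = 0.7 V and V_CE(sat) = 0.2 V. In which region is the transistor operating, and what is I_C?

active; I_C ≈ 1.8 mA

Assume active. Base-emitter loop: I_B = (V_BB − V_BE)/(R_B + (β+1)R_E) = (2.8 − 0.7)/(82 + 81×0.15) = 0.0223 mA.
I_C = β·I_B = 80×0.0223 = 1.78 mA.
V_CE = V_CC − I_C·R_C − I_E·R_E = 6 − 1.78×0.56 − 1.81×0.15 = 4.73 V > V_CE(sat), so the active-region assumption holds.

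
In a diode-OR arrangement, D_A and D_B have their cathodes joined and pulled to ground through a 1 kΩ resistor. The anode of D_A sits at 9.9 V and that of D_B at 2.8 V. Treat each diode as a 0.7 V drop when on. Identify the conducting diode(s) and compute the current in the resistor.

Assume both conduct. Then node N would need to be at both 9.9−0.7 = 9.2 V and 2.8−0.7 = 2.1 V, which is impossible.
Assume only D_A conducts: V_N = 9.9 − 0.7 = 9.2 V, so I_R = 9.2/1 = 9.2 mA.
Check D_B: its anode-to-cathode voltage is 2.8 − 9.2 = -6.4 V < 0.7 V, so it is off. The assumption is consistent.

Only D_A conducts; I_R ≈ 9.2 mA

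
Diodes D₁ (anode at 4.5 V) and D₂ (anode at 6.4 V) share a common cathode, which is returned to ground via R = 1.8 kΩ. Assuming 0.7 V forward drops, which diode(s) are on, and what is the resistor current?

Only D₂ conducts; I_R ≈ 3.2 mA

Assume both conduct. Then node N would need to be at both 4.5−0.7 = 3.8 V and 6.4−0.7 = 5.7 V, which is impossible.
Assume only D₂ conducts: V_N = 6.4 − 0.7 = 5.7 V, so I_R = 5.7/1.8 = 3.17 mA.
Check D₁: its anode-to-cathode voltage is 4.5 − 5.7 = -1.2 V < 0.7 V, so it is off. The assumption is consistent.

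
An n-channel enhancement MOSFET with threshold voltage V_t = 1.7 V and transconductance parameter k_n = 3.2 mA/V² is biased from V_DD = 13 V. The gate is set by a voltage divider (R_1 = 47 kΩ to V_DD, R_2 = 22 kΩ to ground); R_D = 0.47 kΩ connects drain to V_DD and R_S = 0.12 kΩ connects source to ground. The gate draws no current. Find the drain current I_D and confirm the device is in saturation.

V_G = V_DD·R_2/(R_1+R_2) = 13×22/69 = 4.14 V.
Assume saturation: I_D = (k_n/2)(V_GS − V_t)² with V_GS = V_G − I_D·R_S = 4.14 − 0.12·I_D.
Substituting gives 0.023·I_D² − 1.94·I_D + 9.56 = 0, with roots I_D = 5.26 or 78.9 mA.
The root I_D = 78.9 mA gives V_GS = -5.32 V ≤ V_t, so take I_D = 5.26 mA.
Then V_GS = 3.51 V and V_DS = V_DD − I_D(R_D+R_S) = 13 − 5.26×0.59 = 9.9 V.
Saturation requires V_DS ≥ V_GS − V_t = 1.81 V; 9.9 ≥ 1.81 ✓.

I_D ≈ 5.3 mA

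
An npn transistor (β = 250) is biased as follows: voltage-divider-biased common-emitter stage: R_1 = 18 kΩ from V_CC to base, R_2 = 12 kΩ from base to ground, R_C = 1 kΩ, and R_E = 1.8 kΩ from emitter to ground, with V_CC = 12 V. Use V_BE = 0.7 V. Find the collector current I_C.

Thevenize the base divider: V_Th = V_CC·R_2/(R_1+R_2) = 12×12/30 = 4.8 V, R_Th = R_1‖R_2 = 7.2 kΩ.
Base-emitter loop: V_Th = I_B·R_Th + V_BE + (β+1)I_B·R_E, so I_B = (4.8 − 0.7) / (7.2 + 251×1.8) = 0.00893 mA.
I_C = β·I_B = 250×0.00893 = 2.23 mA, and I_E = (β+1)I_B = 2.24 mA.
V_CE = V_CC − I_C·R_C − I_E·R_E = 12 − 2.23×1 − 2.24×1.8 = 5.73 V.
V_CE = 5.73 V > 0.2 V confirms active-region operation.

I_C ≈ 2.2 mA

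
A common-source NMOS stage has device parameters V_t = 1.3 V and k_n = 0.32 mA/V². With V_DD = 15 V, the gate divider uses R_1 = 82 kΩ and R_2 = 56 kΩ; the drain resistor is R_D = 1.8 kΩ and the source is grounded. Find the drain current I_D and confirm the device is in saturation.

I_D ≈ 3.7 mA

V_G = V_DD·R_2/(R_1+R_2) = 15×56/138 = 6.09 V. With the source grounded, V_GS = V_G = 6.09 V.
Assume saturation: I_D = (k_n/2)(V_GS − V_t)² = (0.32/2)×(6.09 − 1.3)² = 0.16×4.79² = 3.67 mA.
V_DS = V_DD − I_D·R_D = 15 − 3.67×1.8 = 8.4 V.
Saturation requires V_DS ≥ V_GS − V_t = 4.79 V; 8.4 ≥ 4.79 ✓.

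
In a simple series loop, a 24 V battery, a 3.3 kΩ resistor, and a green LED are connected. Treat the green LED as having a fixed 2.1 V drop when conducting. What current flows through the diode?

KVL around the loop: 24 = V_D + I·R = 2.1 + I × 3.3 kΩ.
So I = (24 − 2.1) / 3.3 kΩ = 21.9 / 3.3 = 6.64 mA.

I ≈ 6.6 mA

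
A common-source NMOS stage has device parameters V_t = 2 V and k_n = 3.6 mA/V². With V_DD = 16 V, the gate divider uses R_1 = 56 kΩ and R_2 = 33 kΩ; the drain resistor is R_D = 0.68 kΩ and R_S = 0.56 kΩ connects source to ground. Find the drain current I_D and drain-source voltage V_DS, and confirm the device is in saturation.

I_D ≈ 4.3 mA, V_DS ≈ 11 V

V_G = V_DD·R_2/(R_1+R_2) = 16×33/89 = 5.93 V.
Assume saturation: I_D = (k_n/2)(V_GS − V_t)² with V_GS = V_G − I_D·R_S = 5.93 − 0.56·I_D.
Substituting gives 0.564·I_D² − 8.93·I_D + 27.8 = 0, with roots I_D = 4.27 or 11.5 mA.
The root I_D = 11.5 mA gives V_GS = -0.533 V ≤ V_t, so take I_D = 4.27 mA.
Then V_GS = 3.54 V and V_DS = V_DD − I_D(R_D+R_S) = 16 − 4.27×1.24 = 10.7 V.
Saturation requires V_DS ≥ V_GS − V_t = 1.54 V; 10.7 ≥ 1.54 ✓.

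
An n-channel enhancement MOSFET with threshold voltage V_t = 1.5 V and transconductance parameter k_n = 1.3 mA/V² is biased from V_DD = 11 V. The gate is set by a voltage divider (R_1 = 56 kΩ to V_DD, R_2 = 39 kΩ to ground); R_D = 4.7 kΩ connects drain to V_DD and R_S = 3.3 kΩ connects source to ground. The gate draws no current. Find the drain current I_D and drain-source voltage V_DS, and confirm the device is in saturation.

I_D ≈ 0.62 mA, V_DS ≈ 6.1 V

V_G = V_DD·R_2/(R_1+R_2) = 11×39/95 = 4.52 V.
Assume saturation: I_D = (k_n/2)(V_GS − V_t)² with V_GS = V_G − I_D·R_S = 4.52 − 3.3·I_D.
Substituting gives 7.08·I_D² − 13.9·I_D + 5.91 = 0, with roots I_D = 0.618 or 1.35 mA.
The root I_D = 1.35 mA gives V_GS = 0.0585 V ≤ V_t, so take I_D = 0.618 mA.
Then V_GS = 2.48 V and V_DS = V_DD − I_D(R_D+R_S) = 11 − 0.618×8 = 6.05 V.
Saturation requires V_DS ≥ V_GS − V_t = 0.975 V; 6.05 ≥ 0.975 ✓.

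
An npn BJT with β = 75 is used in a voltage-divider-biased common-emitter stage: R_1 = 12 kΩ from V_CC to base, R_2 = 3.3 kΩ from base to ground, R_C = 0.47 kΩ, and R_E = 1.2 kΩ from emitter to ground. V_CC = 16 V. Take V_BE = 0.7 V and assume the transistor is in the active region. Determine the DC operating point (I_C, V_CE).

I_C ≈ 2.2 mA, V_CE ≈ 12 V

Thevenize the base divider: V_Th = V_CC·R_2/(R_1+R_2) = 16×3.3/15.3 = 3.45 V, R_Th = R_1‖R_2 = 2.59 kΩ.
Base-emitter loop: V_Th = I_B·R_Th + V_BE + (β+1)I_B·R_E, so I_B = (3.45 − 0.7) / (2.59 + 76×1.2) = 0.0293 mA.
I_C = β·I_B = 75×0.0293 = 2.2 mA, and I_E = (β+1)I_B = 2.23 mA.
V_CE = V_CC − I_C·R_C − I_E·R_E = 16 − 2.2×0.47 − 2.23×1.2 = 12.3 V.
V_CE = 12.3 V > 0.2 V confirms active-region operation.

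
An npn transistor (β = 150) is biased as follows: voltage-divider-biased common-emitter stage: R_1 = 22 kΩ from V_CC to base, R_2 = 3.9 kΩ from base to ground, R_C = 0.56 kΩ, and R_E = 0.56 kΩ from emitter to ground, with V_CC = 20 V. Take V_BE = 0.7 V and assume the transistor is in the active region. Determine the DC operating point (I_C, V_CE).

I_C ≈ 3.9 mA, V_CE ≈ 16 V

Thevenize the base divider: V_Th = V_CC·R_2/(R_1+R_2) = 20×3.9/25.9 = 3.01 V, R_Th = R_1‖R_2 = 3.31 kΩ.
Base-emitter loop: V_Th = I_B·R_Th + V_BE + (β+1)I_B·R_E, so I_B = (3.01 − 0.7) / (3.31 + 151×0.56) = 0.0263 mA.
I_C = β·I_B = 150×0.0263 = 3.95 mA, and I_E = (β+1)I_B = 3.97 mA.
V_CE = V_CC − I_C·R_C − I_E·R_E = 20 − 3.95×0.56 − 3.97×0.56 = 15.6 V.
V_CE = 15.6 V > 0.2 V confirms active-region operation.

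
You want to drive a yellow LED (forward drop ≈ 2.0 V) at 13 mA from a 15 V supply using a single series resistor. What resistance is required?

R ≈ 1 kΩ

The resistor drops V_S − V_D = 15 − 2.0 = 13 V at 13 mA.
R = 13 V / 13 mA = 1 kΩ.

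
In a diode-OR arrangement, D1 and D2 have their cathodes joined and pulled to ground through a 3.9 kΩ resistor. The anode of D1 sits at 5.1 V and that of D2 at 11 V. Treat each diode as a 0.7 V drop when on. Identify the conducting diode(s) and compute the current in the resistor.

Only D2 conducts; I_R ≈ 2.6 mA

Assume both conduct. Then node N would need to be at both 5.1−0.7 = 4.4 V and 11−0.7 = 10.3 V, which is impossible.
Assume only D2 conducts: V_N = 11 − 0.7 = 10.3 V, so I_R = 10.3/3.9 = 2.64 mA.
Check D1: its anode-to-cathode voltage is 5.1 − 10.3 = -5.2 V < 0.7 V, so it is off. The assumption is consistent.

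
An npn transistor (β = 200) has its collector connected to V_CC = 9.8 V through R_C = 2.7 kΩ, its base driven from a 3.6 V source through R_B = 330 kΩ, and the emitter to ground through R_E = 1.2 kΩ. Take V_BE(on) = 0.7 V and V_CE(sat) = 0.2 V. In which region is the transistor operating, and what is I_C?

active; I_C ≈ 1 mA

Assume active. Base-emitter loop: I_B = (V_BB − V_BE)/(R_B + (β+1)R_E) = (3.6 − 0.7)/(330 + 201×1.2) = 0.00508 mA.
I_C = β·I_B = 200×0.00508 = 1.02 mA.
V_CE = V_CC − I_C·R_C − I_E·R_E = 9.8 − 1.02×2.7 − 1.02×1.2 = 5.83 V > V_CE(sat), so the active-region assumption holds.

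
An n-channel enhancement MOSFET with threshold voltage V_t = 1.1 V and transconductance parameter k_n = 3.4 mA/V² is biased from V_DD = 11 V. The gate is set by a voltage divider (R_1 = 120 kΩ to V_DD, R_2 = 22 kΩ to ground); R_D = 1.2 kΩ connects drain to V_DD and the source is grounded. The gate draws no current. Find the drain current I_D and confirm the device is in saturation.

I_D ≈ 0.62 mA

V_G = V_DD·R_2/(R_1+R_2) = 11×22/142 = 1.7 V. With the source grounded, V_GS = V_G = 1.7 V.
Assume saturation: I_D = (k_n/2)(V_GS − V_t)² = (3.4/2)×(1.7 − 1.1)² = 1.7×0.604² = 0.621 mA.
V_DS = V_DD − I_D·R_D = 11 − 0.621×1.2 = 10.3 V.
Saturation requires V_DS ≥ V_GS − V_t = 0.604 V; 10.3 ≥ 0.604 ✓.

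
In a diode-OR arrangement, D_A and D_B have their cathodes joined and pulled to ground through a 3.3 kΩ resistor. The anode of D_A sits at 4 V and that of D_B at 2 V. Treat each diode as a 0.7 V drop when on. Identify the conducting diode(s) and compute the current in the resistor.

Assume both conduct. Then node N would need to be at both 4−0.7 = 3.3 V and 2−0.7 = 1.3 V, which is impossible.
Assume only D_A conducts: V_N = 4 − 0.7 = 3.3 V, so I_R = 3.3/3.3 = 1 mA.
Check D_B: its anode-to-cathode voltage is 2 − 3.3 = -1.3 V < 0.7 V, so it is off. The assumption is consistent.

Only D_A conducts; I_R ≈ 1 mA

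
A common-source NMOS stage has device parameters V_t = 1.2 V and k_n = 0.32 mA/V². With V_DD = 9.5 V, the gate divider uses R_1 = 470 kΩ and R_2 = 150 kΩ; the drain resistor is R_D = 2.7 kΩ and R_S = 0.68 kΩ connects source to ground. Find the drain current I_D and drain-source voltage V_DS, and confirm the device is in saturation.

V_G = V_DD·R_2/(R_1+R_2) = 9.5×150/620 = 2.3 V.
Assume saturation: I_D = (k_n/2)(V_GS − V_t)² with V_GS = V_G − I_D·R_S = 2.3 − 0.68·I_D.
Substituting gives 0.074·I_D² − 1.24·I_D + 0.193 = 0, with roots I_D = 0.157 or 16.6 mA.
The root I_D = 16.6 mA gives V_GS = -8.98 V ≤ V_t, so take I_D = 0.157 mA.
Then V_GS = 2.19 V and V_DS = V_DD − I_D(R_D+R_S) = 9.5 − 0.157×3.38 = 8.97 V.
Saturation requires V_DS ≥ V_GS − V_t = 0.991 V; 8.97 ≥ 0.991 ✓.

I_D ≈ 0.16 mA, V_DS ≈ 9 V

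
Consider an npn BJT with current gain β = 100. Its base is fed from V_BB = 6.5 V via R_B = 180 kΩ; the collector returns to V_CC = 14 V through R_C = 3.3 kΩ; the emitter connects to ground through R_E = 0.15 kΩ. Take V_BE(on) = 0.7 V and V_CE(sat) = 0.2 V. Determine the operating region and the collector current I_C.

active; I_C ≈ 3 mA

Assume active. Base-emitter loop: I_B = (V_BB − V_BE)/(R_B + (β+1)R_E) = (6.5 − 0.7)/(180 + 101×0.15) = 0.0297 mA.
I_C = β·I_B = 100×0.0297 = 2.97 mA.
V_CE = V_CC − I_C·R_C − I_E·R_E = 14 − 2.97×3.3 − 3×0.15 = 3.74 V > V_CE(sat), so the active-region assumption holds.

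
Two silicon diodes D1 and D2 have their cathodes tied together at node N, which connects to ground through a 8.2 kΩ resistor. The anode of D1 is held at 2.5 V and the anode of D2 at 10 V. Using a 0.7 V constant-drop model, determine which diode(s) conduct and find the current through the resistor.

Only D2 conducts; I_R ≈ 1.1 mA

Assume both conduct. Then node N would need to be at both 2.5−0.7 = 1.8 V and 10−0.7 = 9.3 V, which is impossible.
Assume only D2 conducts: V_N = 10 − 0.7 = 9.3 V, so I_R = 9.3/8.2 = 1.13 mA.
Check D1: its anode-to-cathode voltage is 2.5 − 9.3 = -6.8 V < 0.7 V, so it is off. The assumption is consistent.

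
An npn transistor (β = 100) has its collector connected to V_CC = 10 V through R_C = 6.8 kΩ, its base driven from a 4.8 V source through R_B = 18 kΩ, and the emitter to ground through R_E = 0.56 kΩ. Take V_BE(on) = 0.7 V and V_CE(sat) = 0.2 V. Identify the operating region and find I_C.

saturation; I_C ≈ 1.3 mA

Assume active: I_B = (4.8 − 0.7)/(18 + 101×0.56) = 0.055 mA, I_C = β·I_B = 5.5 mA.
Then V_CE = 10 − 5.5×6.8 − 5.55×0.56 = -30.5 V < 0.2 V — the active assumption fails.
Re-solve with V_CE = 0.2 V. KCL at the emitter: V_E/R_E = (V_BB−0.7−V_E)/R_B + (V_CC−0.2−V_E)/R_C, giving V_E = 0.839 V.
I_C = (V_CC − 0.2 − V_E)/R_C = (9.8 − 0.839)/6.8 = 1.32 mA.
Check: I_B = (4.1 − 0.839)/18 = 0.181 mA, and β·I_B = 18.1 mA > I_C, confirming saturation.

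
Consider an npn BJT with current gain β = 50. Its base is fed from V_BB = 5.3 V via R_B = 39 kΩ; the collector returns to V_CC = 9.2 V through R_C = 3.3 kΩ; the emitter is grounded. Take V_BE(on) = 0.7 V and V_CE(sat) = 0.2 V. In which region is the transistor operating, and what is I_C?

Assume active: I_B = (5.3 − 0.7)/39 = 0.118 mA, giving I_C = β·I_B = 5.9 mA.
But then V_CE = 9.2 − 5.9×3.3 = -10.3 V < V_CE(sat) = 0.2 V — impossible in the active region.
So the transistor is saturated. With V_CE = 0.2 V, I_C = (V_CC − 0.2)/R_C = 9/3.3 = 2.73 mA.
Check: β·I_B = 5.9 mA > I_C = 2.73 mA, confirming saturation.

saturation; I_C ≈ 2.7 mA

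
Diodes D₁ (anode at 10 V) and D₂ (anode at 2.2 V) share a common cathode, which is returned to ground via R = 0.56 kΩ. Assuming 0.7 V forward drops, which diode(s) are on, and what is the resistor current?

Assume both conduct. Then node N would need to be at both 10−0.7 = 9.3 V and 2.2−0.7 = 1.5 V, which is impossible.
Assume only D₁ conducts: V_N = 10 − 0.7 = 9.3 V, so I_R = 9.3/0.56 = 16.6 mA.
Check D₂: its anode-to-cathode voltage is 2.2 − 9.3 = -7.1 V < 0.7 V, so it is off. The assumption is consistent.

Only D₁ conducts; I_R ≈ 17 mA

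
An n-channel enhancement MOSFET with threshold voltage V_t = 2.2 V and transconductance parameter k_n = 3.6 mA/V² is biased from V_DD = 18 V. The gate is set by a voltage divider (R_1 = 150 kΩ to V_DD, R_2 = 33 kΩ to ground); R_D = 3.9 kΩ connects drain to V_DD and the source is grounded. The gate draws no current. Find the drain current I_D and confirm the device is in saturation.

I_D ≈ 2 mA

V_G = V_DD·R_2/(R_1+R_2) = 18×33/183 = 3.25 V. With the source grounded, V_GS = V_G = 3.25 V.
Assume saturation: I_D = (k_n/2)(V_GS − V_t)² = (3.6/2)×(3.25 − 2.2)² = 1.8×1.05² = 1.97 mA.
V_DS = V_DD − I_D·R_D = 18 − 1.97×3.9 = 10.3 V.
Saturation requires V_DS ≥ V_GS − V_t = 1.05 V; 10.3 ≥ 1.05 ✓.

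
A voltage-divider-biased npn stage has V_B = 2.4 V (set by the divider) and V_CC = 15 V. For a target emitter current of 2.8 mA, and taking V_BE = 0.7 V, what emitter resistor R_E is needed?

R_E ≈ 0.61 kΩ

V_E = V_B − V_BE = 2.4 − 0.7 = 1.7 V.
R_E = V_E / I_E = 1.7 / 2.8 = 0.607 kΩ.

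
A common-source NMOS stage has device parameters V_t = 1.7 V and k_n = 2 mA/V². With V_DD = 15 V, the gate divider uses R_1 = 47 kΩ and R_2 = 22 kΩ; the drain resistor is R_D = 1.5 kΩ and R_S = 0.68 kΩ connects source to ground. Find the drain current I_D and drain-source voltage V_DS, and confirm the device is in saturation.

I_D ≈ 2.3 mA, V_DS ≈ 10 V

V_G = V_DD·R_2/(R_1+R_2) = 15×22/69 = 4.78 V.
Assume saturation: I_D = (k_n/2)(V_GS − V_t)² with V_GS = V_G − I_D·R_S = 4.78 − 0.68·I_D.
Substituting gives 0.462·I_D² − 5.19·I_D + 9.5 = 0, with roots I_D = 2.3 or 8.93 mA.
The root I_D = 8.93 mA gives V_GS = -1.29 V ≤ V_t, so take I_D = 2.3 mA.
Then V_GS = 3.22 V and V_DS = V_DD − I_D(R_D+R_S) = 15 − 2.3×2.18 = 9.98 V.
Saturation requires V_DS ≥ V_GS − V_t = 1.52 V; 9.98 ≥ 1.52 ✓.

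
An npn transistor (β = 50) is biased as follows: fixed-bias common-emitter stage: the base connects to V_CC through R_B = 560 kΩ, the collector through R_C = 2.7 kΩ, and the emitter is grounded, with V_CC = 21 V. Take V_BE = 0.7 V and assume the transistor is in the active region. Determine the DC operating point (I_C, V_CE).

Base loop: V_CC = I_B·R_B + V_BE, so I_B = (21 − 0.7)/560 kΩ = 0.0363 mA.
In the active region I_C = β·I_B = 50 × 0.0363 = 1.81 mA.
Collector loop: V_CE = V_CC − I_C·R_C = 21 − 1.81×2.7 = 16.1 V.
Since V_CE = 16.1 V > V_CE(sat) ≈ 0.2 V, the transistor is in the active region as assumed.

I_C ≈ 1.8 mA, V_CE ≈ 16 V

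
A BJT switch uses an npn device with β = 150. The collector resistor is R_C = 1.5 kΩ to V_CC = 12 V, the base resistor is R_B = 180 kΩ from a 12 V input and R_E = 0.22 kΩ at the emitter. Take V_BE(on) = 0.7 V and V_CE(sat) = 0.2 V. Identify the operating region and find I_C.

saturation; I_C ≈ 6.9 mA

Assume active: I_B = (12 − 0.7)/(180 + 151×0.22) = 0.053 mA, I_C = β·I_B = 7.95 mA.
Then V_CE = 12 − 7.95×1.5 − 8×0.22 = -1.68 V < 0.2 V — the active assumption fails.
Re-solve with V_CE = 0.2 V. KCL at the emitter: V_E/R_E = (V_BB−0.7−V_E)/R_B + (V_CC−0.2−V_E)/R_C, giving V_E = 1.52 V.
I_C = (V_CC − 0.2 − V_E)/R_C = (11.8 − 1.52)/1.5 = 6.85 mA.
Check: I_B = (11.3 − 1.52)/180 = 0.0543 mA, and β·I_B = 8.15 mA > I_C, confirming saturation.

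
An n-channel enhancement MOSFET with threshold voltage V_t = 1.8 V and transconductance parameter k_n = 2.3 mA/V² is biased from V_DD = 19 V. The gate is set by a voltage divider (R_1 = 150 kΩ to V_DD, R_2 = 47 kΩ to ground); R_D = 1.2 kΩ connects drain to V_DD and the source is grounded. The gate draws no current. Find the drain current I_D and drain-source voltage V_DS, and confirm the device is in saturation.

I_D ≈ 8.6 mA, V_DS ≈ 8.7 V

V_G = V_DD·R_2/(R_1+R_2) = 19×47/197 = 4.53 V. With the source grounded, V_GS = V_G = 4.53 V.
Assume saturation: I_D = (k_n/2)(V_GS − V_t)² = (2.3/2)×(4.53 − 1.8)² = 1.15×2.73² = 8.59 mA.
V_DS = V_DD − I_D·R_D = 19 − 8.59×1.2 = 8.69 V.
Saturation requires V_DS ≥ V_GS − V_t = 2.73 V; 8.69 ≥ 2.73 ✓.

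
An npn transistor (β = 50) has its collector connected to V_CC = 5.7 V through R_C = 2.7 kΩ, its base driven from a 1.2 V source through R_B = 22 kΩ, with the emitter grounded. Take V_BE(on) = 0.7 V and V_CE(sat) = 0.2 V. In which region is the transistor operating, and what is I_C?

Assume active. Base-emitter loop: I_B = (V_BB − V_BE)/R_B = (1.2 − 0.7)/22 = 0.0227 mA.
I_C = β·I_B = 50×0.0227 = 1.14 mA.
V_CE = V_CC − I_C·R_C = 5.7 − 1.14×2.7 = 2.63 V > V_CE(sat), so the active-region assumption holds.

active; I_C ≈ 1.1 mA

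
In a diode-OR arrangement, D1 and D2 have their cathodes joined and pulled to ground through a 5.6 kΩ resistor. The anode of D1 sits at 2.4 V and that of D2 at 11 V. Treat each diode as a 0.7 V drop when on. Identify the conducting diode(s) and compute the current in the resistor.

Only D2 conducts; I_R ≈ 1.8 mA

Assume both conduct. Then node N would need to be at both 2.4−0.7 = 1.7 V and 11−0.7 = 10.3 V, which is impossible.
Assume only D2 conducts: V_N = 11 − 0.7 = 10.3 V, so I_R = 10.3/5.6 = 1.84 mA.
Check D1: its anode-to-cathode voltage is 2.4 − 10.3 = -7.9 V < 0.7 V, so it is off. The assumption is consistent.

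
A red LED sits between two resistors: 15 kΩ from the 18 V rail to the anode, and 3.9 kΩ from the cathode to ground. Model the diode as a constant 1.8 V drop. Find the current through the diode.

The two resistors are in series with the diode, so KVL gives 18 = I·15 + 1.8 + I·3.9.
I = (18 − 1.8) / (15 + 3.9) kΩ = 16.2 / 18.9 = 0.857 mA.

I ≈ 0.86 mA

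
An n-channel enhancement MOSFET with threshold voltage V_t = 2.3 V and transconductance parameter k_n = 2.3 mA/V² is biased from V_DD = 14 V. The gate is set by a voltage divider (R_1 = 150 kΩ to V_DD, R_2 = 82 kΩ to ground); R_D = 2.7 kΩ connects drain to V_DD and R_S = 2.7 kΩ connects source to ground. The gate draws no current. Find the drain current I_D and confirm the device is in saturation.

V_G = V_DD·R_2/(R_1+R_2) = 14×82/232 = 4.95 V.
Assume saturation: I_D = (k_n/2)(V_GS − V_t)² with V_GS = V_G − I_D·R_S = 4.95 − 2.7·I_D.
Substituting gives 8.38·I_D² − 17.4·I_D + 8.07 = 0, with roots I_D = 0.693 or 1.39 mA.
The root I_D = 1.39 mA gives V_GS = 1.2 V ≤ V_t, so take I_D = 0.693 mA.
Then V_GS = 3.08 V and V_DS = V_DD − I_D(R_D+R_S) = 14 − 0.693×5.4 = 10.3 V.
Saturation requires V_DS ≥ V_GS − V_t = 0.776 V; 10.3 ≥ 0.776 ✓.

I_D ≈ 0.69 mA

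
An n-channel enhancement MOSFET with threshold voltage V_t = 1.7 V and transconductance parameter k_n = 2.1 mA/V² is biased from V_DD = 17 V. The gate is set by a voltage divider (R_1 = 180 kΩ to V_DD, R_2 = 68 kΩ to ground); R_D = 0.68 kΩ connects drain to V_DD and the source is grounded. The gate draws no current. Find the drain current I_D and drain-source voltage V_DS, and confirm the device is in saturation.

V_G = V_DD·R_2/(R_1+R_2) = 17×68/248 = 4.66 V. With the source grounded, V_GS = V_G = 4.66 V.
Assume saturation: I_D = (k_n/2)(V_GS − V_t)² = (2.1/2)×(4.66 − 1.7)² = 1.05×2.96² = 9.21 mA.
V_DS = V_DD − I_D·R_D = 17 − 9.21×0.68 = 10.7 V.
Saturation requires V_DS ≥ V_GS − V_t = 2.96 V; 10.7 ≥ 2.96 ✓.

I_D ≈ 9.2 mA, V_DS ≈ 11 V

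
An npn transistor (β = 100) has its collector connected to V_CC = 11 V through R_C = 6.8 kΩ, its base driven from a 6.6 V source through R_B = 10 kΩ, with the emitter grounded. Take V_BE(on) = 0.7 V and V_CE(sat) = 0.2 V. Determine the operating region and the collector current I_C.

saturation; I_C ≈ 1.6 mA

Assume active: I_B = (6.6 − 0.7)/10 = 0.59 mA, giving I_C = β·I_B = 59 mA.
But then V_CE = 11 − 59×6.8 = -390 V < V_CE(sat) = 0.2 V — impossible in the active region.
So the transistor is saturated. With V_CE = 0.2 V, I_C = (V_CC − 0.2)/R_C = 10.8/6.8 = 1.59 mA.
Check: β·I_B = 59 mA > I_C = 1.59 mA, confirming saturation.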